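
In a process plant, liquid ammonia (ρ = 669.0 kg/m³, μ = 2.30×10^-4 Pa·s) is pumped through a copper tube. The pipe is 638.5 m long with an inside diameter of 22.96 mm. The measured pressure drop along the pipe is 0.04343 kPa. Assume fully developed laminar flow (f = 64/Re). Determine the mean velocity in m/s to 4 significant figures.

V ≈ 0.004872 m/s

For laminar flow, f = 64/Re with Re = ρVD/μ, so Darcy-Weisbach reduces to ΔP = 32μLV/D². Solving for V: V = ΔP·D²/(32μL) = 43.43·(0.02296)²/(32·0.00023·638.5) = 0.004872 m/s.
Check: Re = ρVD/μ = 669·0.004872·0.02296/0.00023 = 325.4 < 2300, so the laminar assumption holds.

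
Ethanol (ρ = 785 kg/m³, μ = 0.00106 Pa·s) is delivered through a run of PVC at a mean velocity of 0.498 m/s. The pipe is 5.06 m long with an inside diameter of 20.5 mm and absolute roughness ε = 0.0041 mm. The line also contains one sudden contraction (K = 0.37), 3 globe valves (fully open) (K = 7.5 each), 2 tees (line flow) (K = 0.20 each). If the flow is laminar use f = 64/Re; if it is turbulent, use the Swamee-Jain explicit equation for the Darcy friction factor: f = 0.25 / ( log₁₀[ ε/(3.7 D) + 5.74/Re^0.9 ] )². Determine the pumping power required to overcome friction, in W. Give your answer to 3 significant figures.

Reynolds number Re = ρVD/μ = 785 · 0.498 · 0.0205 / 0.00106 = 7560.
Re > 4000 → turbulent. Relative roughness ε/D = 4.1e-06/0.0205 = 0.0002. Swamee-Jain: f = 0.25/(log₁₀[0.0002/3.7 + 5.74/7560^0.9])² = 0.25/(log₁₀[5.41e-05 + 0.00185])² = 0.25/(-2.719)² = 0.03381.
Total minor-loss coefficient ΣK = 1·0.37 + 3·7.5 + 2·0.2 = 23.3.
ΔP = [f·L/D + ΣK]·(ρV²/2) = [0.03381·5.06/0.0205 + 23.3]·(785·0.498²/2) = [8.345 + 23.3]·97.34 = 3077 Pa.
Q = V·A = 0.498·0.0003301 = 0.0001644 m³/s.
Pumping power P = QΔP = 0.0001644·3077 = 0.5058 W = 0.506 W.

P ≈ 0.506 W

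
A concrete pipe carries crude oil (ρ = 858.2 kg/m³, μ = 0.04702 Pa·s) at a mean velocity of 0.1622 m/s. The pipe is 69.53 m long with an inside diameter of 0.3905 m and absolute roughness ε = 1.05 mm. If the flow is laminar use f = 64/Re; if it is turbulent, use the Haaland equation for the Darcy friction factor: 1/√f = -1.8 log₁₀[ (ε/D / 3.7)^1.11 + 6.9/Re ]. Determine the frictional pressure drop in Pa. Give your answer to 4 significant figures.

ΔP ≈ 111.3 Pa

Reynolds number Re = ρVD/μ = 858.2 · 0.1622 · 0.3905 / 0.047 = 1156.
Re < 2300 → laminar flow, so f = 64/Re = 64/1156 = 0.05536 (the turbulent correlation is not needed).
Darcy-Weisbach: ΔP = f(L/D)(ρV²/2) = 0.05536·(69.53/0.3905)·(858.2·0.1622²/2) = 0.05536·178.1·11.29 = 111.3 Pa.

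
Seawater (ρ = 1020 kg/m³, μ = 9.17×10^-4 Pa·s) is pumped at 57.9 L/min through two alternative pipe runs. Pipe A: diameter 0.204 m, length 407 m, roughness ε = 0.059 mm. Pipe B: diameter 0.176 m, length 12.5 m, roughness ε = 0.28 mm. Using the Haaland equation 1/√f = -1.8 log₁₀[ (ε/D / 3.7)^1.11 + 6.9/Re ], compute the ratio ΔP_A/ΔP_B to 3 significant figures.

Pipe A: V = Q/A = 0.000965/0.03269 = 0.02952 m/s; Re = 6699; ε/D = 0.000289; Haaland → f = 0.03486; ΔP_A = f(L/D)(ρV²/2) = 30.91 Pa.
Pipe B: V = Q/A = 0.000965/0.02433 = 0.03967 m/s; Re = 7765; ε/D = 0.00159; Haaland → f = 0.03499; ΔP_B = f(L/D)(ρV²/2) = 1.994 Pa.
ΔP_A/ΔP_B = 30.91/1.994 = 15.5.

ΔP_A/ΔP_B ≈ 15.5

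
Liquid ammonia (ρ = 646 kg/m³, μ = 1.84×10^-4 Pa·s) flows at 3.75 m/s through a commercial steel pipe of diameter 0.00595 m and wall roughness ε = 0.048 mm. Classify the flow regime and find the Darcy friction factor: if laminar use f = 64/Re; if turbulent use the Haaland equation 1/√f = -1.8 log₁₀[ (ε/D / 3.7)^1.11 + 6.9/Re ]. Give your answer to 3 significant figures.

Re = ρVD/μ = 646·3.75·0.00595/0.000184 = 7.834e+04.
Re > 4000 → turbulent. ε/D = 4.8e-05/0.00595 = 0.00807; Haaland: 1/√f = -1.8 log₁₀[0.00111 + 8.81e-05] = 5.258, so f = 0.03617.

f ≈ 0.0362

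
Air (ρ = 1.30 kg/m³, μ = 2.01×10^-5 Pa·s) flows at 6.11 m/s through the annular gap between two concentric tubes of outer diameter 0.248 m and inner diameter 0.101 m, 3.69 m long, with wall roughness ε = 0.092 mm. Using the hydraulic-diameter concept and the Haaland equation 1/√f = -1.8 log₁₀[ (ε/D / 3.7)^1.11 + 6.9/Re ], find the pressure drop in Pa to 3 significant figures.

ΔP ≈ 13.5 Pa

Hydraulic diameter D_h = 4A/P = D_o - D_i = 0.248 - 0.101 = 0.147 m.
Re = ρVD_h/μ = 1.3·6.11·0.147/2.01e-05 = 5.809e+04.
ε/D_h = 9.2e-05/0.147 = 0.000626; Haaland gives 1/√f = -1.8 log₁₀[6.51e-05+0.000119] = 6.724, so f = 0.02212.
ΔP = f(L/D_h)(ρV²/2) = 0.02212·3.69/0.147·24.27 = 13.47 Pa.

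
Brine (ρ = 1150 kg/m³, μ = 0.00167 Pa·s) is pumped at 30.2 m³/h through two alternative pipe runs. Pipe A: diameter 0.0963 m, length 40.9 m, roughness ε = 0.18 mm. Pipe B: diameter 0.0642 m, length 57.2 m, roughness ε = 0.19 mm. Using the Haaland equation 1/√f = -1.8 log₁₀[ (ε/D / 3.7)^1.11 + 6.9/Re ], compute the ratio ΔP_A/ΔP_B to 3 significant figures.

Pipe A: V = Q/A = 0.008389/0.007284 = 1.152 m/s; Re = 7.638e+04; ε/D = 0.00187; Haaland → f = 0.02506; ΔP_A = f(L/D)(ρV²/2) = 8119 Pa.
Pipe B: V = Q/A = 0.008389/0.003237 = 2.591 m/s; Re = 1.146e+05; ε/D = 0.00296; Haaland → f = 0.02716; ΔP_B = f(L/D)(ρV²/2) = 9.343e+04 Pa.
ΔP_A/ΔP_B = 8119/9.343e+04 = 0.0869.

ΔP_A/ΔP_B ≈ 0.0869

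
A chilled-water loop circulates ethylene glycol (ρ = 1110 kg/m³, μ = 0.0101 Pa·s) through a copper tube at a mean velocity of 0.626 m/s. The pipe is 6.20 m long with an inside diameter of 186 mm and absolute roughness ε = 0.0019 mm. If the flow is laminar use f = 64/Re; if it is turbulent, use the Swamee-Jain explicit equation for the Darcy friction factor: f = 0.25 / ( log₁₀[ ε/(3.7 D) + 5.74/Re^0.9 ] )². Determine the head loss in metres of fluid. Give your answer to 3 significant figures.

Reynolds number Re = ρVD/μ = 1110 · 0.626 · 0.186 / 0.0101 = 1.28e+04.
Re > 4000 → turbulent. Relative roughness ε/D = 1.9e-06/0.186 = 1.02e-05. Swamee-Jain: f = 0.25/(log₁₀[1.02e-05/3.7 + 5.74/1.28e+04^0.9])² = 0.25/(log₁₀[2.76e-06 + 0.00115])² = 0.25/(-2.936)² = 0.02899.
Darcy-Weisbach: ΔP = f(L/D)(ρV²/2) = 0.02899·(6.2/0.186)·(1110·0.626²/2) = 0.02899·33.33·217.5 = 210.2 Pa.
Head loss h_f = ΔP/(ρg) = 210.2/(1110·9.81) = 0.0193 m.

h_f ≈ 0.0193 m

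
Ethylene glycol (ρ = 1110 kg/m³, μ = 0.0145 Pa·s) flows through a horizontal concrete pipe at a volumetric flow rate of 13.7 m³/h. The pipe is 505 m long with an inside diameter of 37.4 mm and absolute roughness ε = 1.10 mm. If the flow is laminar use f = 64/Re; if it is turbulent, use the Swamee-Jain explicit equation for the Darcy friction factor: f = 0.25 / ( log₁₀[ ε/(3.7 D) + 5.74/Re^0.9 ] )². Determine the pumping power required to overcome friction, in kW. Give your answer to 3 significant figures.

Q = 13.7 m³/h = 13.7/3600 = 0.003806 m³/s.
Cross-sectional area A = πD²/4 = π(0.0374)²/4 = 0.001099 m²; mean velocity V = Q/A = 0.003806/0.001099 = 3.464 m/s.
Reynolds number Re = ρVD/μ = 1110 · 3.464 · 0.0374 / 0.0145 = 9918.
Re > 4000 → turbulent. Relative roughness ε/D = 0.0011/0.0374 = 0.0294. Swamee-Jain: f = 0.25/(log₁₀[0.0294/3.7 + 5.74/9918^0.9])² = 0.25/(log₁₀[0.00795 + 0.00145])² = 0.25/(-2.027)² = 0.06086.
Darcy-Weisbach: ΔP = f(L/D)(ρV²/2) = 0.06086·(505/0.0374)·(1110·3.464²/2) = 0.06086·1.35e+04·6660 = 5.473e+06 Pa.
Pumping power P = QΔP = 0.003806·5.473e+06 = 20830 W = 20.8 kW.

P ≈ 20.8 kW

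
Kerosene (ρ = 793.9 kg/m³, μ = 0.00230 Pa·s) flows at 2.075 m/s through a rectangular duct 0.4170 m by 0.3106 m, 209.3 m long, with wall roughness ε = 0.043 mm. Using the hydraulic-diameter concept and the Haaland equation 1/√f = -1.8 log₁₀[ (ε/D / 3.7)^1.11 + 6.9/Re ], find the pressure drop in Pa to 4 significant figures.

Hydraulic diameter D_h = 4A/P = 4·(0.417·0.3106)/(2·(0.417+0.3106)) = 0.5181/1.455 = 0.356 m.
Re = ρVD_h/μ = 793.9·2.075·0.356/0.0023 = 2.55e+05.
ε/D_h = 4.3e-05/0.356 = 0.000121; Haaland gives 1/√f = -1.8 log₁₀[1.05e-05+2.71e-05] = 7.966, so f = 0.01576.
ΔP = f(L/D_h)(ρV²/2) = 0.01576·209.3/0.356·1709 = 1.583e+04 Pa.

ΔP ≈ 15830 Pa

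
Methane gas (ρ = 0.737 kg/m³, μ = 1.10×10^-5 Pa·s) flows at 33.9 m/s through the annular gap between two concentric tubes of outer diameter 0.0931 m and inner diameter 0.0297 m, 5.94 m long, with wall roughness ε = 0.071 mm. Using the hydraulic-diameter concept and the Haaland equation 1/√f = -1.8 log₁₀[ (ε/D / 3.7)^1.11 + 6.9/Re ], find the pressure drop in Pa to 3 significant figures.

Hydraulic diameter D_h = 4A/P = D_o - D_i = 0.0931 - 0.0297 = 0.0634 m.
Re = ρVD_h/μ = 0.737·33.9·0.0634/1.1e-05 = 1.44e+05.
ε/D_h = 7.1e-05/0.0634 = 0.00112; Haaland gives 1/√f = -1.8 log₁₀[0.000124+4.79e-05] = 6.776, so f = 0.02178.
ΔP = f(L/D_h)(ρV²/2) = 0.02178·5.94/0.0634·423.5 = 864.2 Pa.

ΔP ≈ 864 Pa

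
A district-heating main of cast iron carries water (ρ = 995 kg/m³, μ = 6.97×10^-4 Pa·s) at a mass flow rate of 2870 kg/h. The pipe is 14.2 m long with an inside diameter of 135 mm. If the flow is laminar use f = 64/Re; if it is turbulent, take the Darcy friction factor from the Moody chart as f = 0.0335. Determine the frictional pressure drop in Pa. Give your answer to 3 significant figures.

ΔP ≈ 5.49 Pa

ṁ = 2870 kg/h = 2870/3600 = 0.7972 kg/s.
A = πD²/4 = π(0.135)²/4 = 0.01431 m²; mean velocity V = ṁ/(ρA) = 0.7972/(995 · 0.01431) = 0.05598 m/s.
Reynolds number Re = ρVD/μ = 995 · 0.05598 · 0.135 / 0.000697 = 1.079e+04.
Re > 4000 → turbulent; use the Moody-chart value f = 0.0335.
Darcy-Weisbach: ΔP = f(L/D)(ρV²/2) = 0.0335·(14.2/0.135)·(995·0.05598²/2) = 0.0335·105.2·1.559 = 5.493 Pa.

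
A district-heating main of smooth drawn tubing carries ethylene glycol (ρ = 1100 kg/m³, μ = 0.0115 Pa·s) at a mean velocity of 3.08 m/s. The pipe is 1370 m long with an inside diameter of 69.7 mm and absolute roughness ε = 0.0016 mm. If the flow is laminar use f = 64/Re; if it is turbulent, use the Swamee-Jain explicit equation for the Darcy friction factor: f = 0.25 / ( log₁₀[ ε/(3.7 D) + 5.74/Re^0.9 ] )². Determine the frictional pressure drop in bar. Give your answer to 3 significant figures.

Reynolds number Re = ρVD/μ = 1100 · 3.08 · 0.0697 / 0.0115 = 2.053e+04.
Re > 4000 → turbulent. Relative roughness ε/D = 1.6e-06/0.0697 = 2.3e-05. Swamee-Jain: f = 0.25/(log₁₀[2.3e-05/3.7 + 5.74/2.053e+04^0.9])² = 0.25/(log₁₀[6.2e-06 + 0.000755])² = 0.25/(-3.119)² = 0.0257.
Darcy-Weisbach: ΔP = f(L/D)(ρV²/2) = 0.0257·(1370/0.0697)·(1100·3.08²/2) = 0.0257·1.966e+04·5218 = 2.636e+06 Pa.
ΔP = 2.636e+06 Pa = 26.4 bar.

ΔP ≈ 26.4 bar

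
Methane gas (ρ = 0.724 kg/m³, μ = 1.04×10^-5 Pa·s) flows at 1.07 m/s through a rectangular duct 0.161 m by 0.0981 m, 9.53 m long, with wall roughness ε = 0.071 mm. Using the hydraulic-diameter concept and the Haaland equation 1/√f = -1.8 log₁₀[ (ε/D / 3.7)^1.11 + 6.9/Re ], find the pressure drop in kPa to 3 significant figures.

Hydraulic diameter D_h = 4A/P = 4·(0.161·0.0981)/(2·(0.161+0.0981)) = 0.06318/0.5182 = 0.1219 m.
Re = ρVD_h/μ = 0.724·1.07·0.1219/1.04e-05 = 9081.
ε/D_h = 7.1e-05/0.1219 = 0.000582; Haaland gives 1/√f = -1.8 log₁₀[6.01e-05+0.00076] = 5.555, so f = 0.0324.
ΔP = f(L/D_h)(ρV²/2) = 0.0324·9.53/0.1219·0.4145 = 1.05 Pa.
ΔP = 0.00105 kPa.

ΔP ≈ 0.00105 kPa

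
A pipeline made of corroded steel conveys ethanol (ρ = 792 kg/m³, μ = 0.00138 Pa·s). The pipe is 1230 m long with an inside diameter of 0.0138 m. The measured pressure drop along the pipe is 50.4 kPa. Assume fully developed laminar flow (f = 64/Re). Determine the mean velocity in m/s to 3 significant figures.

For laminar flow, f = 64/Re with Re = ρVD/μ, so Darcy-Weisbach reduces to ΔP = 32μLV/D². Solving for V: V = ΔP·D²/(32μL) = 5.04e+04·(0.0138)²/(32·0.00138·1230) = 0.1767 m/s.
Check: Re = ρVD/μ = 792·0.1767·0.0138/0.00138 = 1400 < 2300, so the laminar assumption holds.

V ≈ 0.177 m/s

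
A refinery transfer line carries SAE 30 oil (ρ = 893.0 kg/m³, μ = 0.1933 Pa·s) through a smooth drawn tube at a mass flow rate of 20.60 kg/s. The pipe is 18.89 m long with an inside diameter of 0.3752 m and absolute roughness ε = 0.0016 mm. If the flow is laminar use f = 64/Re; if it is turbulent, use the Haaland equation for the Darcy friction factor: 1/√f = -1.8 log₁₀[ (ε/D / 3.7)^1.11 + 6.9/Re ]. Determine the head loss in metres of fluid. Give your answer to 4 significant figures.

A = πD²/4 = π(0.3752)²/4 = 0.1106 m²; mean velocity V = ṁ/(ρA) = 20.6/(893 · 0.1106) = 0.2086 m/s.
Reynolds number Re = ρVD/μ = 893 · 0.2086 · 0.3752 / 0.193 = 361.6.
Re < 2300 → laminar flow, so f = 64/Re = 64/361.6 = 0.177 (the turbulent correlation is not needed).
Darcy-Weisbach: ΔP = f(L/D)(ρV²/2) = 0.177·(18.89/0.3752)·(893·0.2086²/2) = 0.177·50.35·19.44 = 173.2 Pa.
Head loss h_f = ΔP/(ρg) = 173.2/(893·9.81) = 0.01977 m.

h_f ≈ 0.01977 m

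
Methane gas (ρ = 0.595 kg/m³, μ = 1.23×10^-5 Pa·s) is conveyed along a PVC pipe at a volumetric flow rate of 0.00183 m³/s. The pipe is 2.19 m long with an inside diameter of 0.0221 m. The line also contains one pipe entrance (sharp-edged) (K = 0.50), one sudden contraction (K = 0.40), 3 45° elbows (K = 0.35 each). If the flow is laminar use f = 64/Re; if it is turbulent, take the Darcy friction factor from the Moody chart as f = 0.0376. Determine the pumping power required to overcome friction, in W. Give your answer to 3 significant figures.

P ≈ 0.0703 W

Cross-sectional area A = πD²/4 = π(0.0221)²/4 = 0.0003836 m²; mean velocity V = Q/A = 0.00183/0.0003836 = 4.771 m/s.
Reynolds number Re = ρVD/μ = 0.595 · 4.771 · 0.0221 / 1.23e-05 = 5100.
Re > 4000 → turbulent; use the Moody-chart value f = 0.0376.
Total minor-loss coefficient ΣK = 1·0.5 + 1·0.4 + 3·0.35 = 1.95.
ΔP = [f·L/D + ΣK]·(ρV²/2) = [0.0376·2.19/0.0221 + 1.95]·(0.595·4.771²/2) = [3.726 + 1.95]·6.771 = 38.43 Pa.
Pumping power P = QΔP = 0.00183·38.43 = 0.07033 W = 0.0703 W.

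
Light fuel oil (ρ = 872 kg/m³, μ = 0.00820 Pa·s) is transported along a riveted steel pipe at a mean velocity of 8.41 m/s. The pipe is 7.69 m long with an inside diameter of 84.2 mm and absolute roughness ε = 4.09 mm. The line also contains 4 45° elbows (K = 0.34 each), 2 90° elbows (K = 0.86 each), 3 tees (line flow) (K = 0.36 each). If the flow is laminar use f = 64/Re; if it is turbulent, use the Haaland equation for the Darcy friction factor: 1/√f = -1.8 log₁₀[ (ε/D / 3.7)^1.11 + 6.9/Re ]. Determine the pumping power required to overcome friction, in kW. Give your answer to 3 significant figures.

Reynolds number Re = ρVD/μ = 872 · 8.41 · 0.0842 / 0.0082 = 7.53e+04.
Re > 4000 → turbulent. Relative roughness ε/D = 0.00409/0.0842 = 0.0486. Haaland: 1/√f = -1.8 log₁₀[(0.0486/3.7)^1.11 + 6.9/7.53e+04] = -1.8 log₁₀[0.00815 + 9.16e-05] = 3.751, so f = 0.07107.
Total minor-loss coefficient ΣK = 4·0.34 + 2·0.86 + 3·0.36 = 4.16.
ΔP = [f·L/D + ΣK]·(ρV²/2) = [0.07107·7.69/0.0842 + 4.16]·(872·8.41²/2) = [6.491 + 4.16]·3.084e+04 = 3.284e+05 Pa.
Q = V·A = 8.41·0.005568 = 0.04683 m³/s.
Pumping power P = QΔP = 0.04683·3.284e+05 = 15380 W = 15.4 kW.

P ≈ 15.4 kW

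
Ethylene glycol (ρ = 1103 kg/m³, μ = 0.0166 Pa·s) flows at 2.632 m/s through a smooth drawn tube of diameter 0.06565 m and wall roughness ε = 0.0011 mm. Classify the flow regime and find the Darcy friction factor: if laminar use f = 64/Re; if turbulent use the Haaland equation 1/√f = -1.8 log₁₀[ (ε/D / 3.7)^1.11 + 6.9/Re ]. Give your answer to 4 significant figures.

f ≈ 0.02976

Re = ρVD/μ = 1103·2.632·0.06565/0.0166 = 1.148e+04.
Re > 4000 → turbulent. ε/D = 1.1e-06/0.06565 = 1.68e-05; Haaland: 1/√f = -1.8 log₁₀[1.17e-06 + 0.000601] = 5.797, so f = 0.02976.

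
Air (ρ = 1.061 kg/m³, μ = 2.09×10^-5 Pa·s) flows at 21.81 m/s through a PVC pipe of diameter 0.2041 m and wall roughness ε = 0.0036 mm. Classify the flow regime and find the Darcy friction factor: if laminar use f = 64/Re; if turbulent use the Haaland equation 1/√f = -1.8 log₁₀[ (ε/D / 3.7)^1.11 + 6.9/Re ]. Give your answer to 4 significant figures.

f ≈ 0.01526

Re = ρVD/μ = 1.061·21.81·0.2041/2.09e-05 = 2.26e+05.
Re > 4000 → turbulent. ε/D = 3.6e-06/0.2041 = 1.76e-05; Haaland: 1/√f = -1.8 log₁₀[1.24e-06 + 3.05e-05] = 8.096, so f = 0.01526.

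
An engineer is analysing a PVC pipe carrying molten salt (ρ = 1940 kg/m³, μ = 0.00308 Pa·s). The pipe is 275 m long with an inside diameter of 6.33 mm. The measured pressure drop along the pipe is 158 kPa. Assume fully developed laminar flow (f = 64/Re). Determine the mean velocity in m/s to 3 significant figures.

V ≈ 0.234 m/s

For laminar flow, f = 64/Re with Re = ρVD/μ, so Darcy-Weisbach reduces to ΔP = 32μLV/D². Solving for V: V = ΔP·D²/(32μL) = 1.58e+05·(0.00633)²/(32·0.00308·275) = 0.2336 m/s.
Check: Re = ρVD/μ = 1940·0.2336·0.00633/0.00308 = 931.3 < 2300, so the laminar assumption holds.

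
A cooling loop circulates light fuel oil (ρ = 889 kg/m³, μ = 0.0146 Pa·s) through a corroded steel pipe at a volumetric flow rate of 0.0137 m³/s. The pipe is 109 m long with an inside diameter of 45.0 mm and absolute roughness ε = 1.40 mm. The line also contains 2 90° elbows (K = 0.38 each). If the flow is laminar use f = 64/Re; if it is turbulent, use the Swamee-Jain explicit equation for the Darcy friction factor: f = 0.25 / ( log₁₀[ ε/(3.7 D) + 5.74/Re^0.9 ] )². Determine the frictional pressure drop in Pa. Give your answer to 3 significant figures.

Cross-sectional area A = πD²/4 = π(0.045)²/4 = 0.00159 m²; mean velocity V = Q/A = 0.0137/0.00159 = 8.614 m/s.
Reynolds number Re = ρVD/μ = 889 · 8.614 · 0.045 / 0.0146 = 2.36e+04.
Re > 4000 → turbulent. Relative roughness ε/D = 0.0014/0.045 = 0.0311. Swamee-Jain: f = 0.25/(log₁₀[0.0311/3.7 + 5.74/2.36e+04^0.9])² = 0.25/(log₁₀[0.00841 + 0.000666])² = 0.25/(-2.042)² = 0.05994.
Total minor-loss coefficient ΣK = 2·0.38 = 0.76.
ΔP = [f·L/D + ΣK]·(ρV²/2) = [0.05994·109/0.045 + 0.76]·(889·8.614²/2) = [145.2 + 0.76]·3.298e+04 = 4.814e+06 Pa.

ΔP ≈ 4.81×10^6 Pa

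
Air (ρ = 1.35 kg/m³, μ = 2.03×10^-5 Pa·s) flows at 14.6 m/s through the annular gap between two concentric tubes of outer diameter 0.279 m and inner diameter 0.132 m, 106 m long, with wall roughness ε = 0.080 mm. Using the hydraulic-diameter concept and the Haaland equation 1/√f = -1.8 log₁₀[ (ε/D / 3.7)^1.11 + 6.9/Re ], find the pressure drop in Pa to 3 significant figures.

Hydraulic diameter D_h = 4A/P = D_o - D_i = 0.279 - 0.132 = 0.147 m.
Re = ρVD_h/μ = 1.35·14.6·0.147/2.03e-05 = 1.427e+05.
ε/D_h = 8e-05/0.147 = 0.000544; Haaland gives 1/√f = -1.8 log₁₀[5.57e-05+4.83e-05] = 7.169, so f = 0.01946.
ΔP = f(L/D_h)(ρV²/2) = 0.01946·106/0.147·143.9 = 2019 Pa.

ΔP ≈ 2020 Pa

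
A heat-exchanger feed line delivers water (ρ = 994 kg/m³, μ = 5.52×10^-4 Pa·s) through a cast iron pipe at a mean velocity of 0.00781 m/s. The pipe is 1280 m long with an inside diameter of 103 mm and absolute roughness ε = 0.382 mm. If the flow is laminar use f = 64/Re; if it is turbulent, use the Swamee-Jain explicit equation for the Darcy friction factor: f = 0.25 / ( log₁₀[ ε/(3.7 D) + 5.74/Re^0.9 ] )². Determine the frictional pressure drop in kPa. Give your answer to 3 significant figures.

ΔP ≈ 0.0166 kPa

Reynolds number Re = ρVD/μ = 994 · 0.00781 · 0.103 / 0.000552 = 1449.
Re < 2300 → laminar flow, so f = 64/Re = 64/1449 = 0.04418 (the turbulent correlation is not needed).
Darcy-Weisbach: ΔP = f(L/D)(ρV²/2) = 0.04418·(1280/0.103)·(994·0.00781²/2) = 0.04418·1.243e+04·0.03032 = 16.64 Pa.
ΔP = 16.64 Pa = 0.0166 kPa.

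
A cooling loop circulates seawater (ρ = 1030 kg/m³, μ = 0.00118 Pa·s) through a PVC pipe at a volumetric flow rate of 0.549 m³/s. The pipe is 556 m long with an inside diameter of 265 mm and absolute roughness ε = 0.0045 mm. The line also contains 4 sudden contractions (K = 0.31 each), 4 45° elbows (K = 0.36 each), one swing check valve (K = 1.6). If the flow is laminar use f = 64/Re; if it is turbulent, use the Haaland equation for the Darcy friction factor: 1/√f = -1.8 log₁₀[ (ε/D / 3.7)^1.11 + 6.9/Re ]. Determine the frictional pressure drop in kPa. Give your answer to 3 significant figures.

Cross-sectional area A = πD²/4 = π(0.265)²/4 = 0.05515 m²; mean velocity V = Q/A = 0.549/0.05515 = 9.954 m/s.
Reynolds number Re = ρVD/μ = 1030 · 9.954 · 0.265 / 0.00118 = 2.302e+06.
Re > 4000 → turbulent. Relative roughness ε/D = 4.5e-06/0.265 = 1.7e-05. Haaland: 1/√f = -1.8 log₁₀[(1.7e-05/3.7)^1.11 + 6.9/2.302e+06] = -1.8 log₁₀[1.19e-06 + 3e-06] = 9.681, so f = 0.01067.
Total minor-loss coefficient ΣK = 4·0.31 + 4·0.36 + 1·1.6 = 4.28.
ΔP = [f·L/D + ΣK]·(ρV²/2) = [0.01067·556/0.265 + 4.28]·(1030·9.954²/2) = [22.39 + 4.28]·5.103e+04 = 1.361e+06 Pa.
ΔP = 1.361e+06 Pa = 1360 kPa.

ΔP ≈ 1360 kPa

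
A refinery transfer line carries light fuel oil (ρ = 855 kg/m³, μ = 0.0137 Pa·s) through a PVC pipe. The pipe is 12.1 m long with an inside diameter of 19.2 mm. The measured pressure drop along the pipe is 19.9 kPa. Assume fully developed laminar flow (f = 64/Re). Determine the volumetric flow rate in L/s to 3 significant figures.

Q ≈ 0.400 L/s

For laminar flow, f = 64/Re with Re = ρVD/μ, so Darcy-Weisbach reduces to ΔP = 32μLV/D². Solving for V: V = ΔP·D²/(32μL) = 1.99e+04·(0.0192)²/(32·0.0137·12.1) = 1.383 m/s.
Check: Re = ρVD/μ = 855·1.383·0.0192/0.0137 = 1657 < 2300, so the laminar assumption holds.
Q = V·A = 1.383·(π/4·0.0192²) = 0.0004004 m³/s = 0.400 L/s.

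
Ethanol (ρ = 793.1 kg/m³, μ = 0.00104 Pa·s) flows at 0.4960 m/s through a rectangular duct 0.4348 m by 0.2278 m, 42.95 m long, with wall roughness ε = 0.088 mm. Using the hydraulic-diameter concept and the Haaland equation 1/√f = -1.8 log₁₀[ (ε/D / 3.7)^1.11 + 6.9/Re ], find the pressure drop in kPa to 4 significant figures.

Hydraulic diameter D_h = 4A/P = 4·(0.4348·0.2278)/(2·(0.4348+0.2278)) = 0.3962/1.325 = 0.299 m.
Re = ρVD_h/μ = 793.1·0.496·0.299/0.00104 = 1.131e+05.
ε/D_h = 8.8e-05/0.299 = 0.000294; Haaland gives 1/√f = -1.8 log₁₀[2.82e-05+6.1e-05] = 7.289, so f = 0.01882.
ΔP = f(L/D_h)(ρV²/2) = 0.01882·42.95/0.299·97.56 = 263.8 Pa.
ΔP = 0.2638 kPa.

ΔP ≈ 0.2638 kPa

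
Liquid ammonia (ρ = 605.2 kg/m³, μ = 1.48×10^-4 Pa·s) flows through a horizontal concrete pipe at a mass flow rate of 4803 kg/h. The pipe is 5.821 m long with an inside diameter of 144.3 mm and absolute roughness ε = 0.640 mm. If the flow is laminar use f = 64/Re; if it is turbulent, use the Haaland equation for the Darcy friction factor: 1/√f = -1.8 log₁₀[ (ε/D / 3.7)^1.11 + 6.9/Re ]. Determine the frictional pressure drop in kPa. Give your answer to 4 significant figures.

ΔP ≈ 0.006764 kPa

ṁ = 4803 kg/h = 4803/3600 = 1.334 kg/s.
A = πD²/4 = π(0.1443)²/4 = 0.01635 m²; mean velocity V = ṁ/(ρA) = 1.334/(605.2 · 0.01635) = 0.1348 m/s.
Reynolds number Re = ρVD/μ = 605.2 · 0.1348 · 0.1443 / 0.000148 = 7.954e+04.
Re > 4000 → turbulent. Relative roughness ε/D = 0.00064/0.1443 = 0.00444. Haaland: 1/√f = -1.8 log₁₀[(0.00444/3.7)^1.11 + 6.9/7.954e+04] = -1.8 log₁₀[0.000572 + 8.67e-05] = 5.726, so f = 0.0305.
Darcy-Weisbach: ΔP = f(L/D)(ρV²/2) = 0.0305·(5.821/0.1443)·(605.2·0.1348²/2) = 0.0305·40.34·5.499 = 6.764 Pa.
ΔP = 6.764 Pa = 0.006764 kPa.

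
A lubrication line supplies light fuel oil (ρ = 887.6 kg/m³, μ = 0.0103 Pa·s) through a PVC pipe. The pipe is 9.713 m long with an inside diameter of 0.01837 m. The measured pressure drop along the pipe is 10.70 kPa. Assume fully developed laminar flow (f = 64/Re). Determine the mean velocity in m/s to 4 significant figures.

For laminar flow, f = 64/Re with Re = ρVD/μ, so Darcy-Weisbach reduces to ΔP = 32μLV/D². Solving for V: V = ΔP·D²/(32μL) = 1.07e+04·(0.01837)²/(32·0.0103·9.713) = 1.128 m/s.
Check: Re = ρVD/μ = 887.6·1.128·0.01837/0.0103 = 1785 < 2300, so the laminar assumption holds.

V ≈ 1.128 m/s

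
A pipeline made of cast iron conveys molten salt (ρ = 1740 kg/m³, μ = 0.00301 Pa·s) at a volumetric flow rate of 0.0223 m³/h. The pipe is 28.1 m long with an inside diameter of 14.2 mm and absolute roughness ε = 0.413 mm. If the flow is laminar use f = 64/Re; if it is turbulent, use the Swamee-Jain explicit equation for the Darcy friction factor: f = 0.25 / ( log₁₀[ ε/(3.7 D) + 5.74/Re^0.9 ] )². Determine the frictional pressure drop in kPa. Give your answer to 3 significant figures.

ΔP ≈ 0.525 kPa

Q = 0.0223 m³/h = 0.0223/3600 = 6.194e-06 m³/s.
Cross-sectional area A = πD²/4 = π(0.0142)²/4 = 0.0001584 m²; mean velocity V = Q/A = 6.194e-06/0.0001584 = 0.03911 m/s.
Reynolds number Re = ρVD/μ = 1740 · 0.03911 · 0.0142 / 0.00301 = 321.1.
Re < 2300 → laminar flow, so f = 64/Re = 64/321.1 = 0.1993 (the turbulent correlation is not needed).
Darcy-Weisbach: ΔP = f(L/D)(ρV²/2) = 0.1993·(28.1/0.0142)·(1740·0.03911²/2) = 0.1993·1979·1.331 = 525 Pa.
ΔP = 525 Pa = 0.525 kPa.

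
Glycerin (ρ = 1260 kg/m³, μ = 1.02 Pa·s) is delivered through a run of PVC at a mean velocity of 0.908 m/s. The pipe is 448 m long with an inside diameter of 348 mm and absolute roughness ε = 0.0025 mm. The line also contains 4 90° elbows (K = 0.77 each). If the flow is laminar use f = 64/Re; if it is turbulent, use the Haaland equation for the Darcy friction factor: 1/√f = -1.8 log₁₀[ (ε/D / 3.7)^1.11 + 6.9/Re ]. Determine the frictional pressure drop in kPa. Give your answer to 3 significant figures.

Reynolds number Re = ρVD/μ = 1260 · 0.908 · 0.348 / 1.02 = 390.3.
Re < 2300 → laminar flow, so f = 64/Re = 64/390.3 = 0.164 (the turbulent correlation is not needed).
Total minor-loss coefficient ΣK = 4·0.77 = 3.08.
ΔP = [f·L/D + ΣK]·(ρV²/2) = [0.164·448/0.348 + 3.08]·(1260·0.908²/2) = [211.1 + 3.08]·519.4 = 1.112e+05 Pa.
ΔP = 1.112e+05 Pa = 111 kPa.

ΔP ≈ 111 kPa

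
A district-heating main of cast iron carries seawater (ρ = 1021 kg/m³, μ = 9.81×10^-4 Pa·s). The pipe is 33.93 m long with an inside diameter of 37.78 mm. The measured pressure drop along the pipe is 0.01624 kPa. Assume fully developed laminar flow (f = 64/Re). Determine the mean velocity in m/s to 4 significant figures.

V ≈ 0.02176 m/s

For laminar flow, f = 64/Re with Re = ρVD/μ, so Darcy-Weisbach reduces to ΔP = 32μLV/D². Solving for V: V = ΔP·D²/(32μL) = 16.24·(0.03778)²/(32·0.000981·33.93) = 0.02176 m/s.
Check: Re = ρVD/μ = 1021·0.02176·0.03778/0.000981 = 855.7 < 2300, so the laminar assumption holds.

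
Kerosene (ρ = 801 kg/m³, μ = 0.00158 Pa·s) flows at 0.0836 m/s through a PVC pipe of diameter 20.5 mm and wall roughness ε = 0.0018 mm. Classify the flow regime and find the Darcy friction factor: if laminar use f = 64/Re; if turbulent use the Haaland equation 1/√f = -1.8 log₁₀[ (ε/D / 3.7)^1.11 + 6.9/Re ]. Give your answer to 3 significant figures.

f ≈ 0.0737

Re = ρVD/μ = 801·0.0836·0.0205/0.00158 = 868.8.
Re < 2300 → laminar, so f = 64/Re = 0.07366 (roughness is irrelevant in laminar flow).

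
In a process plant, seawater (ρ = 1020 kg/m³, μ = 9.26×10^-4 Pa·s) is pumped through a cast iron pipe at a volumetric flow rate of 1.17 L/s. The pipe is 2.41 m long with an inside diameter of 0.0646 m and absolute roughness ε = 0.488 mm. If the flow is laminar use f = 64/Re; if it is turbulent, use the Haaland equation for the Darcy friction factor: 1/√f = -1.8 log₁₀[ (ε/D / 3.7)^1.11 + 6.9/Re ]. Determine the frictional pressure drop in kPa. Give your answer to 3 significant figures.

Q = 1.17 L/s = 1.17/1000 = 0.00117 m³/s.
Cross-sectional area A = πD²/4 = π(0.0646)²/4 = 0.003278 m²; mean velocity V = Q/A = 0.00117/0.003278 = 0.357 m/s.
Reynolds number Re = ρVD/μ = 1020 · 0.357 · 0.0646 / 0.000926 = 2.54e+04.
Re > 4000 → turbulent. Relative roughness ε/D = 0.000488/0.0646 = 0.00755. Haaland: 1/√f = -1.8 log₁₀[(0.00755/3.7)^1.11 + 6.9/2.54e+04] = -1.8 log₁₀[0.00103 + 0.000272] = 5.192, so f = 0.03709.
Darcy-Weisbach: ΔP = f(L/D)(ρV²/2) = 0.03709·(2.41/0.0646)·(1020·0.357²/2) = 0.03709·37.31·64.99 = 89.93 Pa.
ΔP = 89.93 Pa = 0.0899 kPa.

ΔP ≈ 0.0899 kPa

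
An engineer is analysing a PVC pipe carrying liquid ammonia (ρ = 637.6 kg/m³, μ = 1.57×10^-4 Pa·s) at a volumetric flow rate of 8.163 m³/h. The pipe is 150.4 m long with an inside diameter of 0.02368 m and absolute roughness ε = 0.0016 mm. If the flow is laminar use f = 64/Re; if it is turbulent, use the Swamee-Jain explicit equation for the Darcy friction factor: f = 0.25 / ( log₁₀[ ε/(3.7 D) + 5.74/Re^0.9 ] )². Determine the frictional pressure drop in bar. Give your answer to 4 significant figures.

ΔP ≈ 7.561 bar

Q = 8.163 m³/h = 8.163/3600 = 0.002267 m³/s.
Cross-sectional area A = πD²/4 = π(0.02368)²/4 = 0.0004404 m²; mean velocity V = Q/A = 0.002267/0.0004404 = 5.149 m/s.
Reynolds number Re = ρVD/μ = 637.6 · 5.149 · 0.02368 / 0.000157 = 4.951e+05.
Re > 4000 → turbulent. Relative roughness ε/D = 1.6e-06/0.02368 = 6.76e-05. Swamee-Jain: f = 0.25/(log₁₀[6.76e-05/3.7 + 5.74/4.951e+05^0.9])² = 0.25/(log₁₀[1.83e-05 + 4.3e-05])² = 0.25/(-4.213)² = 0.01409.
Darcy-Weisbach: ΔP = f(L/D)(ρV²/2) = 0.01409·(150.4/0.02368)·(637.6·5.149²/2) = 0.01409·6351·8451 = 7.561e+05 Pa.
ΔP = 7.561e+05 Pa = 7.561 bar.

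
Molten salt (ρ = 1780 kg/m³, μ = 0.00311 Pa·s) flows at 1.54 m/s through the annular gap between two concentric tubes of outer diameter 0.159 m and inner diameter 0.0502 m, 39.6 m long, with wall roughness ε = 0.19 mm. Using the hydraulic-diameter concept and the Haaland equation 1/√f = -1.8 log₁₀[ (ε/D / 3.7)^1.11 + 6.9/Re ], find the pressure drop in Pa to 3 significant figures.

Hydraulic diameter D_h = 4A/P = D_o - D_i = 0.159 - 0.0502 = 0.1088 m.
Re = ρVD_h/μ = 1780·1.54·0.1088/0.00311 = 9.59e+04.
ε/D_h = 0.00019/0.1088 = 0.00175; Haaland gives 1/√f = -1.8 log₁₀[0.000203+7.2e-05] = 6.409, so f = 0.02435.
ΔP = f(L/D_h)(ρV²/2) = 0.02435·39.6/0.1088·2111 = 1.871e+04 Pa.

ΔP ≈ 18700 Pa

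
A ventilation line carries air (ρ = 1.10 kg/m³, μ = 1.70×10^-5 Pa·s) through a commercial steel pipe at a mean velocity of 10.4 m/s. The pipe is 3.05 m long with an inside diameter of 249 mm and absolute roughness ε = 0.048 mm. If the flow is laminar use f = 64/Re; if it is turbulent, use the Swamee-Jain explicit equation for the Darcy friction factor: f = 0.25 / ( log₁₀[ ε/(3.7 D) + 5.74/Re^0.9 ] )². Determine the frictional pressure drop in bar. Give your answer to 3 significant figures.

ΔP ≈ 1.28×10^-4 bar

Reynolds number Re = ρVD/μ = 1.1 · 10.4 · 0.249 / 1.7e-05 = 1.676e+05.
Re > 4000 → turbulent. Relative roughness ε/D = 4.8e-05/0.249 = 0.000193. Swamee-Jain: f = 0.25/(log₁₀[0.000193/3.7 + 5.74/1.676e+05^0.9])² = 0.25/(log₁₀[5.21e-05 + 0.000114])² = 0.25/(-3.779)² = 0.0175.
Darcy-Weisbach: ΔP = f(L/D)(ρV²/2) = 0.0175·(3.05/0.249)·(1.1·10.4²/2) = 0.0175·12.25·59.49 = 12.75 Pa.
ΔP = 12.75 Pa = 1.28×10^-4 bar.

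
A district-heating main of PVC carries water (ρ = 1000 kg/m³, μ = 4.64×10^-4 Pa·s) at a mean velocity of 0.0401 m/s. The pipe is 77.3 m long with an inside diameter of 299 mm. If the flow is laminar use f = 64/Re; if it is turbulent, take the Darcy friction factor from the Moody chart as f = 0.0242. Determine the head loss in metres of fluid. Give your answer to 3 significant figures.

h_f ≈ 5.13×10^-4 m

Reynolds number Re = ρVD/μ = 1000 · 0.0401 · 0.299 / 0.000464 = 2.584e+04.
Re > 4000 → turbulent; use the Moody-chart value f = 0.0242.
Darcy-Weisbach: ΔP = f(L/D)(ρV²/2) = 0.0242·(77.3/0.299)·(1000·0.0401²/2) = 0.0242·258.5·0.804 = 5.03 Pa.
Head loss h_f = ΔP/(ρg) = 5.03/(1000·9.81) = 5.13×10^-4 m.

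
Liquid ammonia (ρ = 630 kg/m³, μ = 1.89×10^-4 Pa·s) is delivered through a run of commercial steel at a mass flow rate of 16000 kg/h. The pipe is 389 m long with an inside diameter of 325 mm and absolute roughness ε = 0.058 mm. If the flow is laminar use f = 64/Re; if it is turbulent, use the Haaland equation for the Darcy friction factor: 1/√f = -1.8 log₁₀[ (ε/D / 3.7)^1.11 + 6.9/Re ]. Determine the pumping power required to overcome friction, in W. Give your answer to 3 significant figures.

ṁ = 16000 kg/h = 16000/3600 = 4.444 kg/s.
A = πD²/4 = π(0.325)²/4 = 0.08296 m²; mean velocity V = ṁ/(ρA) = 4.444/(630 · 0.08296) = 0.08504 m/s.
Reynolds number Re = ρVD/μ = 630 · 0.08504 · 0.325 / 0.000189 = 9.213e+04.
Re > 4000 → turbulent. Relative roughness ε/D = 5.8e-05/0.325 = 0.000178. Haaland: 1/√f = -1.8 log₁₀[(0.000178/3.7)^1.11 + 6.9/9.213e+04] = -1.8 log₁₀[1.62e-05 + 7.49e-05] = 7.273, so f = 0.0189.
Darcy-Weisbach: ΔP = f(L/D)(ρV²/2) = 0.0189·(389/0.325)·(630·0.08504²/2) = 0.0189·1197·2.278 = 51.54 Pa.
Q = ṁ/ρ = 4.444/630 = 0.007055 m³/s.
Pumping power P = QΔP = 0.007055·51.54 = 0.3636 W = 0.364 W.

P ≈ 0.364 W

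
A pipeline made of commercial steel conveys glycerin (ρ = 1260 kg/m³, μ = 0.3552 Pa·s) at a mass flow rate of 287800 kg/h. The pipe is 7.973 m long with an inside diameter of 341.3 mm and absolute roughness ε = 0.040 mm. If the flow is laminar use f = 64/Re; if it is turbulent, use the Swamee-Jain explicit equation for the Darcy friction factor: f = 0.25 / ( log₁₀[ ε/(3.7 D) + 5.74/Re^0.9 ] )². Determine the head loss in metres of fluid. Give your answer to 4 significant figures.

h_f ≈ 0.04365 m

ṁ = 287800 kg/h = 287800/3600 = 79.94 kg/s.
A = πD²/4 = π(0.3413)²/4 = 0.09149 m²; mean velocity V = ṁ/(ρA) = 79.94/(1260 · 0.09149) = 0.6935 m/s.
Reynolds number Re = ρVD/μ = 1260 · 0.6935 · 0.3413 / 0.355 = 839.6.
Re < 2300 → laminar flow, so f = 64/Re = 64/839.6 = 0.07622 (the turbulent correlation is not needed).
Darcy-Weisbach: ΔP = f(L/D)(ρV²/2) = 0.07622·(7.973/0.3413)·(1260·0.6935²/2) = 0.07622·23.36·303 = 539.5 Pa.
Head loss h_f = ΔP/(ρg) = 539.5/(1260·9.81) = 0.04365 m.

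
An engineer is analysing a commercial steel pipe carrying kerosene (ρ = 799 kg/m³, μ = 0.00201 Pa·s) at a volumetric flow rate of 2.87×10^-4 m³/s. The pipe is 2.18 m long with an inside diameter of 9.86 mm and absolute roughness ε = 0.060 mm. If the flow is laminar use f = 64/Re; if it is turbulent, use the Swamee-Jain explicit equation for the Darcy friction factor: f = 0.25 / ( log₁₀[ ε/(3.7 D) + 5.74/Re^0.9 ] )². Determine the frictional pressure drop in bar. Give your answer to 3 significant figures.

ΔP ≈ 0.471 bar

Cross-sectional area A = πD²/4 = π(0.00986)²/4 = 7.636e-05 m²; mean velocity V = Q/A = 0.000287/7.636e-05 = 3.759 m/s.
Reynolds number Re = ρVD/μ = 799 · 3.759 · 0.00986 / 0.00201 = 1.473e+04.
Re > 4000 → turbulent. Relative roughness ε/D = 6e-05/0.00986 = 0.00609. Swamee-Jain: f = 0.25/(log₁₀[0.00609/3.7 + 5.74/1.473e+04^0.9])² = 0.25/(log₁₀[0.00164 + 0.00102])² = 0.25/(-2.575)² = 0.03771.
Darcy-Weisbach: ΔP = f(L/D)(ρV²/2) = 0.03771·(2.18/0.00986)·(799·3.759²/2) = 0.03771·221.1·5644 = 4.706e+04 Pa.
ΔP = 4.706e+04 Pa = 0.471 bar.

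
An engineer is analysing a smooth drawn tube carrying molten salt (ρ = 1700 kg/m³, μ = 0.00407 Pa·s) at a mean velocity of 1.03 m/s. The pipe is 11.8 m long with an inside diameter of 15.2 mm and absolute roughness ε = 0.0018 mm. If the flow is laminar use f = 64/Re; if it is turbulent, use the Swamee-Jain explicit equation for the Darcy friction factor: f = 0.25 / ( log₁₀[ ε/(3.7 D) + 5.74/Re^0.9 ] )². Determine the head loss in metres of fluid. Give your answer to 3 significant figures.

h_f ≈ 1.47 m

Reynolds number Re = ρVD/μ = 1700 · 1.03 · 0.0152 / 0.00407 = 6539.
Re > 4000 → turbulent. Relative roughness ε/D = 1.8e-06/0.0152 = 0.000118. Swamee-Jain: f = 0.25/(log₁₀[0.000118/3.7 + 5.74/6539^0.9])² = 0.25/(log₁₀[3.2e-05 + 0.00211])² = 0.25/(-2.669)² = 0.03511.
Darcy-Weisbach: ΔP = f(L/D)(ρV²/2) = 0.03511·(11.8/0.0152)·(1700·1.03²/2) = 0.03511·776.3·901.8 = 2.458e+04 Pa.
Head loss h_f = ΔP/(ρg) = 2.458e+04/(1700·9.81) = 1.47 m.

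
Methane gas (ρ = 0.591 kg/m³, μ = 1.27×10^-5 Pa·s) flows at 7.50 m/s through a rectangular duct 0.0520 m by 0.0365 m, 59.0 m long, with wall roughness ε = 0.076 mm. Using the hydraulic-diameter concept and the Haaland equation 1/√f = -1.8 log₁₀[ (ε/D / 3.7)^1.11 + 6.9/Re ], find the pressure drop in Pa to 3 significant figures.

Hydraulic diameter D_h = 4A/P = 4·(0.052·0.0365)/(2·(0.052+0.0365)) = 0.007592/0.177 = 0.04289 m.
Re = ρVD_h/μ = 0.591·7.5·0.04289/1.27e-05 = 1.497e+04.
ε/D_h = 7.6e-05/0.04289 = 0.00177; Haaland gives 1/√f = -1.8 log₁₀[0.000207+0.000461] = 5.716, so f = 0.03061.
ΔP = f(L/D_h)(ρV²/2) = 0.03061·59/0.04289·16.62 = 699.8 Pa.

ΔP ≈ 700 Pa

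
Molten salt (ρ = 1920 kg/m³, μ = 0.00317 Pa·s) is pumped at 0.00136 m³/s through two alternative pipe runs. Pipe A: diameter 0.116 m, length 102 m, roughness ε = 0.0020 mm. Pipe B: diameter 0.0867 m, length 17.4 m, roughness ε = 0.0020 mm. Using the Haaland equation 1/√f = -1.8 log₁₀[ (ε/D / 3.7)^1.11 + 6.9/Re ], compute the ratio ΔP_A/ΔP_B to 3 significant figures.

ΔP_A/ΔP_B ≈ 1.48

Pipe A: V = Q/A = 0.00136/0.01057 = 0.1287 m/s; Re = 9041; ε/D = 1.72e-05; Haaland → f = 0.03177; ΔP_A = f(L/D)(ρV²/2) = 444.2 Pa.
Pipe B: V = Q/A = 0.00136/0.005904 = 0.2304 m/s; Re = 1.21e+04; ε/D = 2.31e-05; Haaland → f = 0.02935; ΔP_B = f(L/D)(ρV²/2) = 300.1 Pa.
ΔP_A/ΔP_B = 444.2/300.1 = 1.48.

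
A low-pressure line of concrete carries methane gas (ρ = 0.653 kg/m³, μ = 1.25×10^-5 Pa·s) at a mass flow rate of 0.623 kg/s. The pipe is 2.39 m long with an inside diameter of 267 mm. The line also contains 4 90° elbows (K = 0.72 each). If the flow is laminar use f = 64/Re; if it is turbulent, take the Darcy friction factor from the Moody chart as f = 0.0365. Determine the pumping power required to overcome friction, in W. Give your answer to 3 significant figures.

P ≈ 290 W

A = πD²/4 = π(0.267)²/4 = 0.05599 m²; mean velocity V = ṁ/(ρA) = 0.623/(0.653 · 0.05599) = 17.04 m/s.
Reynolds number Re = ρVD/μ = 0.653 · 17.04 · 0.267 / 1.25e-05 = 2.377e+05.
Re > 4000 → turbulent; use the Moody-chart value f = 0.0365.
Total minor-loss coefficient ΣK = 4·0.72 = 2.88.
ΔP = [f·L/D + ΣK]·(ρV²/2) = [0.0365·2.39/0.267 + 2.88]·(0.653·17.04²/2) = [0.3267 + 2.88]·94.8 = 304 Pa.
Q = ṁ/ρ = 0.623/0.653 = 0.9541 m³/s.
Pumping power P = QΔP = 0.9541·304 = 290.0 W = 290 W.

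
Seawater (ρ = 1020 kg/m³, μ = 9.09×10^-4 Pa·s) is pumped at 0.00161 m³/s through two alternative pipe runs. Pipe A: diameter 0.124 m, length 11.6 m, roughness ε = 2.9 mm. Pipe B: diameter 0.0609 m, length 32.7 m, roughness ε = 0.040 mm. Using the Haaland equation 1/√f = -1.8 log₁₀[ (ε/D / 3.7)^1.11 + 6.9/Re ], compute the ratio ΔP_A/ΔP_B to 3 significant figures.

Pipe A: V = Q/A = 0.00161/0.01208 = 0.1333 m/s; Re = 1.855e+04; ε/D = 0.0234; Haaland → f = 0.05364; ΔP_A = f(L/D)(ρV²/2) = 45.49 Pa.
Pipe B: V = Q/A = 0.00161/0.002913 = 0.5527 m/s; Re = 3.777e+04; ε/D = 0.000657; Haaland → f = 0.02382; ΔP_B = f(L/D)(ρV²/2) = 1993 Pa.
ΔP_A/ΔP_B = 45.49/1993 = 0.0228.

ΔP_A/ΔP_B ≈ 0.0228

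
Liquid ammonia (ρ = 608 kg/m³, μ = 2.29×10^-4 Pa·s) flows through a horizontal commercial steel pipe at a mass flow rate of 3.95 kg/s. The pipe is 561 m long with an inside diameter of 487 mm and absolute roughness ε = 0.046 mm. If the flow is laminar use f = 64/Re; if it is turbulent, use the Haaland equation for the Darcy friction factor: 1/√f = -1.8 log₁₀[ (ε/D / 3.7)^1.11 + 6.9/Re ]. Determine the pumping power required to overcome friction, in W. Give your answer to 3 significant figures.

P ≈ 0.0594 W

A = πD²/4 = π(0.487)²/4 = 0.1863 m²; mean velocity V = ṁ/(ρA) = 3.95/(608 · 0.1863) = 0.03488 m/s.
Reynolds number Re = ρVD/μ = 608 · 0.03488 · 0.487 / 0.000229 = 4.51e+04.
Re > 4000 → turbulent. Relative roughness ε/D = 4.6e-05/0.487 = 9.45e-05. Haaland: 1/√f = -1.8 log₁₀[(9.45e-05/3.7)^1.11 + 6.9/4.51e+04] = -1.8 log₁₀[7.98e-06 + 0.000153] = 6.828, so f = 0.02145.
Darcy-Weisbach: ΔP = f(L/D)(ρV²/2) = 0.02145·(561/0.487)·(608·0.03488²/2) = 0.02145·1152·0.3698 = 9.138 Pa.
Q = ṁ/ρ = 3.95/608 = 0.006497 m³/s.
Pumping power P = QΔP = 0.006497·9.138 = 0.05936 W = 0.0594 W.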